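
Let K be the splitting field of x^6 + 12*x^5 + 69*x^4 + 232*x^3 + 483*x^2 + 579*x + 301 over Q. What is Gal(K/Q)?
C_3 x S_3, the group 6T5 of order 18

The polynomial f is an irreducible sextic over Q, so G = Gal(f/Q) is one of the 16 transitive subgroups 6T1, ..., 6T16 of S_6. The discriminant of f is -68755887963, which is not a perfect square, so G is not contained in A_6. The transitive groups of degree 6 not contained in A_6 are: C_6 (6T1, order 6), S_3 (6T2, order 6), D_6 (6T3, order 12), C_3 x S_3 (6T5, order 18), A_4 x C_2 (6T6, order 24), S_4 (6T8, order 24), S_3 x S_3 (6T9, order 36), S_4 x C_2 (6T11, order 48), (S_3 x S_3) : C_2 (6T13, order 72), PGL(2,5) (6T14, order 120), S_6 (6T16, order 720). By Dedekind's theorem, for a prime p not dividing disc(f) the degrees of the irreducible factors of f mod p form the cycle type of an element of G. Factoring f modulo the 33 such primes p <= 151 (skipping 3, 7, 89, which divide the discriminant), each new pattern first appears at: mod 2: f = (x^6 + x^4 + x^2 + x + 1), pattern 6; mod 13: f = (x + 9)(x + 11)(x + 12)(x^3 + 6x^2 + 6x + 3), pattern 3+1+1+1; mod 17: f = (x^2 + 15x + 8)(x^2 + 15x + 13)(x^2 + 16x + 6), pattern 2+2+2; mod 19: f = (x^3 + 6x^2 + x + 9)(x^3 + 6x^2 + 13x + 6), pattern 3+3; mod 73: f = (x + 7)(x + 8)(x + 21)(x + 32)(x + 39)(x + 51), pattern 1+1+1+1+1+1. No other pattern occurs in this range, so the set of observed cycle types is {6, 3+1+1+1, 2+2+2, 3+3, 1+1+1+1+1+1}. The candidates containing elements of all these cycle types are C_3 x S_3 (6T5) of order 18, S_3 x S_3 (6T9) of order 36, (S_3 x S_3) : C_2 (6T13) of order 72, S_6 (6T16) of order 720; the others are excluded. The observed types are precisely the cycle types that occur in C_3 x S_3 (6T5). Each of the other remaining candidates has further cycle types, and by the Chebotarev density theorem the matching factorization patterns would occur for a proportion of primes equal to their share of the group: S_3 x S_3 (6T9) additionally contains elements of type 2+2+1+1 (9 of its 36 elements, about 25% of primes); (S_3 x S_3) : C_2 (6T13) additionally contains elements of type 4+2, 3+2+1, 2+2+1+1, 2+1+1+1+1 (45 of its 72 elements, about 62% of primes); S_6 (6T16) additionally contains elements of type 5+1, 4+2, 4+1+1, 3+2+1, 2+2+1+1, 2+1+1+1+1 (504 of its 720 elements, about 70% of primes). None of the 33 primes tested shows any such pattern (for each of these groups the chance of that is below 10^-4), which rules them out. Hence G = C_3 x S_3 (6T5), of order 18.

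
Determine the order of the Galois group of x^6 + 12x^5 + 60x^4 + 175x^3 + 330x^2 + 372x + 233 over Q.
36

The degree of the splitting field over Q equals the order of the Galois group, so first determine the group. The polynomial f is an irreducible sextic over Q, so G = Gal(f/Q) is one of the 16 transitive subgroups 6T1, ..., 6T16 of S_6. The discriminant of f is 42688773981, which is not a perfect square, so G is not contained in A_6. The transitive groups of degree 6 not contained in A_6 are: C_6 (6T1, order 6), S_3 (6T2, order 6), D_6 (6T3, order 12), C_3 x S_3 (6T5, order 18), A_4 x C_2 (6T6, order 24), S_4 (6T8, order 24), S_3 x S_3 (6T9, order 36), S_4 x C_2 (6T11, order 48), (S_3 x S_3) : C_2 (6T13, order 72), PGL(2,5) (6T14, order 120), S_6 (6T16, order 720). By Dedekind's theorem, for a prime p not dividing disc(f) the degrees of the irreducible factors of f mod p form the cycle type of an element of G. Factoring f modulo the 16 such primes p <= 67 (skipping 3, 7, 29, which divide the discriminant), each new pattern first appears at: mod 2: f = (x^6 + x^3 + 1), pattern 6; mod 5: f = (x + 1)(x + 3)(x^2 + 2)(x^2 + 3x + 3), pattern 2+2+1+1; mod 13: f = (x + 1)(x + 6)(x + 12)(x^3 + 6x^2 + 12x + 11), pattern 3+1+1+1; mod 19: f = (x^2 + 1)(x^2 + 14x + 3)(x^2 + 17x + 8), pattern 2+2+2; mod 67: f = (x^3 + 6x^2 + 12x + 34)(x^3 + 6x^2 + 12x + 64), pattern 3+3. No other pattern occurs in this range, so the set of observed cycle types is {6, 2+2+1+1, 3+1+1+1, 2+2+2, 3+3}. The candidates containing elements of all these cycle types are S_3 x S_3 (6T9) of order 36, (S_3 x S_3) : C_2 (6T13) of order 72, S_6 (6T16) of order 720; the others are excluded. The observed types are precisely the cycle types that occur in S_3 x S_3 (6T9) (apart from the identity). Each of the other remaining candidates has further cycle types, and by the Chebotarev density theorem the matching factorization patterns would occur for a proportion of primes equal to their share of the group: (S_3 x S_3) : C_2 (6T13) additionally contains elements of type 4+2, 3+2+1, 2+1+1+1+1 (36 of its 72 elements, about 50% of primes); S_6 (6T16) additionally contains elements of type 5+1, 4+2, 4+1+1, 3+2+1, 2+1+1+1+1 (459 of its 720 elements, about 64% of primes). None of the 16 primes tested shows any such pattern (for each of these groups the chance of that is below 10^-4), which rules them out. Hence G = S_3 x S_3 (6T9), of order 36. The Galois group S_3 x S_3 (6T9) has order 36, so the splitting field has degree 36 over Q.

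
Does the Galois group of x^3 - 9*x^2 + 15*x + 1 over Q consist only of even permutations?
Yes

The polynomial is irreducible of degree 3 over Q. Its discriminant is 5184 = 72^2, a perfect square. A Galois group lies in the alternating group exactly when the discriminant is a square in Q, so the Galois group (C_3) is contained in A_3.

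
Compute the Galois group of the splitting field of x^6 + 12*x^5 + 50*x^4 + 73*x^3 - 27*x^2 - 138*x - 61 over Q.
The polynomial f is an irreducible sextic over Q, so G = Gal(f/Q) is one of the 16 transitive subgroups 6T1, ..., 6T16 of S_6. The discriminant of f is 30991489 = 5567^2, a perfect square, so G is contained in A_6. The transitive groups of degree 6 contained in A_6 are: A_4 (6T4, order 12), S_4 (6T7, order 24), (C_3 x C_3) : C_4 (6T10, order 36), PSL(2,5) (6T12, order 60), A_6 (6T15, order 360). By Dedekind's theorem, for a prime p not dividing disc(f) the degrees of the irreducible factors of f mod p form the cycle type of an element of G. Factoring f modulo the 21 such primes p <= 79 (skipping 19, which divides the discriminant), each new pattern first appears at: mod 2: f = (x + 1)(x^5 + x^4 + x^3 + x + 1), pattern 5+1; mod 7: f = (x^3 + x^2 + 3x + 5)(x^3 + 4x^2 + x + 6), pattern 3+3; mod 61: f = (x)(x + 39)(x^2 + 15x + 13)(x^2 + 19x + 12), pattern 2+2+1+1. No other pattern occurs in this range, so the set of observed cycle types is {5+1, 3+3, 2+2+1+1}. The candidates containing elements of all these cycle types are PSL(2,5) (6T12) of order 60, A_6 (6T15) of order 360; the others are excluded. The observed types are precisely the cycle types that occur in PSL(2,5) (6T12) (apart from the identity). Each of the other remaining candidates has further cycle types, and by the Chebotarev density theorem the matching factorization patterns would occur for a proportion of primes equal to their share of the group: A_6 (6T15) additionally contains elements of type 4+2, 3+1+1+1 (130 of its 360 elements, about 36% of primes). None of the 21 primes tested shows any such pattern (for each of these groups the chance of that is below 10^-4), which rules them out. Hence G = PSL(2,5) (6T12), of order 60.

PSL(2,5) (order 60)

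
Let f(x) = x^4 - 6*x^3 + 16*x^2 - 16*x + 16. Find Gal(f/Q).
The polynomial is an irreducible quartic over Q and its discriminant is 512000, which is not a perfect square, so the Galois group is not contained in A_4. The resolvent cubic y^3 - 16*y^2 + 32*y + 192 has exactly one rational root, so the Galois group is C_4 or D_4. The quartic becomes reducible over Q(sqrt(disc)), so the group is C_4.

C_4, the cyclic group of order 4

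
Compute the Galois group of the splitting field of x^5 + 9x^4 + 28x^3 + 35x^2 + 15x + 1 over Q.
C_5 (order 5)

The polynomial f is an irreducible quintic over Q, so G = Gal(f/Q) is a transitive subgroup of S_5: one of C_5 (5T1, order 5), D_5 (5T2, order 10), F_20 (5T3, order 20), A_5 (5T4, order 60) or S_5 (5T5, order 120). The discriminant of f is 14641 = 121^2, a perfect square, so G is contained in A_5. The transitive groups of degree 5 contained in A_5 are: C_5 (5T1, order 5), D_5 (5T2, order 10), A_5 (5T4, order 60). By Dedekind's theorem, for a prime p not dividing disc(f) the degrees of the irreducible factors of f mod p form the cycle type of an element of G. Factoring f modulo the 14 such primes p <= 47 (skipping 11, which divides the discriminant), each new pattern first appears at: mod 2: f = (x^5 + x^4 + x^2 + x + 1), pattern 5; mod 23: f = (x + 6)(x + 8)(x + 12)(x + 13)(x + 16), pattern 1+1+1+1+1. No other pattern occurs in this range, so the set of observed cycle types is {5, 1+1+1+1+1}. The candidates containing elements of all these cycle types are C_5 (5T1) of order 5, D_5 (5T2) of order 10, A_5 (5T4) of order 60; the others are excluded. The observed types are precisely the cycle types that occur in C_5 (5T1). Each of the other remaining candidates has further cycle types, and by the Chebotarev density theorem the matching factorization patterns would occur for a proportion of primes equal to their share of the group: D_5 (5T2) additionally contains elements of type 2+2+1 (5 of its 10 elements, about 50% of primes); A_5 (5T4) additionally contains elements of type 3+1+1, 2+2+1 (35 of its 60 elements, about 58% of primes). None of the 14 primes tested shows any such pattern (for each of these groups the chance of that is below 10^-4), which rules them out. Hence G = C_5 (5T1), of order 5.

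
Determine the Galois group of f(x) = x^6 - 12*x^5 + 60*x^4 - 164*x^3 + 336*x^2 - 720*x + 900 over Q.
The polynomial f is an irreducible sextic over Q, so G = Gal(f/Q) is one of the 16 transitive subgroups 6T1, ..., 6T16 of S_6. The discriminant of f is -41622228172800, which is not a perfect square, so G is not contained in A_6. The transitive groups of degree 6 not contained in A_6 are: C_6 (6T1, order 6), S_3 (6T2, order 6), D_6 (6T3, order 12), C_3 x S_3 (6T5, order 18), A_4 x C_2 (6T6, order 24), S_4 (6T8, order 24), S_3 x S_3 (6T9, order 36), S_4 x C_2 (6T11, order 48), (S_3 x S_3) : C_2 (6T13, order 72), PGL(2,5) (6T14, order 120), S_6 (6T16, order 720). By Dedekind's theorem, for a prime p not dividing disc(f) the degrees of the irreducible factors of f mod p form the cycle type of an element of G. Factoring f modulo the 79 such primes p <= 431 (skipping 2, 3, 5, 11, which divide the discriminant), each new pattern first appears at: mod 7: f = (x^6 + 2x^5 + 4x^4 + 4x^3 + x + 4), pattern 6; mod 17: f = (x + 1)(x + 13)(x^2 + 10x + 11)(x^2 + 15x + 12), pattern 2+2+1+1; mod 19: f = (x^3 + 13x^2 + 10x + 3)(x^3 + 13x^2 + 14x + 15), pattern 3+3; mod 23: f = (x^2 + 2x + 14)(x^2 + 10x + 20)(x^2 + 22x + 18), pattern 2+2+2; mod 43: f = (x + 1)(x + 8)(x + 10)(x + 13)(x + 14)(x + 28), pattern 1+1+1+1+1+1. No other pattern occurs in this range, so the set of observed cycle types is {6, 2+2+1+1, 3+3, 2+2+2, 1+1+1+1+1+1}. The candidates containing elements of all these cycle types are D_6 (6T3) of order 12, A_4 x C_2 (6T6) of order 24, S_3 x S_3 (6T9) of order 36, S_4 x C_2 (6T11) of order 48, (S_3 x S_3) : C_2 (6T13) of order 72, PGL(2,5) (6T14) of order 120, S_6 (6T16) of order 720; the others are excluded. The observed types are precisely the cycle types that occur in D_6 (6T3). Each of the other remaining candidates has further cycle types, and by the Chebotarev density theorem the matching factorization patterns would occur for a proportion of primes equal to their share of the group: A_4 x C_2 (6T6) additionally contains elements of type 2+1+1+1+1 (3 of its 24 elements, about 12% of primes); S_3 x S_3 (6T9) additionally contains elements of type 3+1+1+1 (4 of its 36 elements, about 11% of primes); S_4 x C_2 (6T11) additionally contains elements of type 4+2, 4+1+1, 2+1+1+1+1 (15 of its 48 elements, about 31% of primes); (S_3 x S_3) : C_2 (6T13) additionally contains elements of type 4+2, 3+2+1, 3+1+1+1, 2+1+1+1+1 (40 of its 72 elements, about 56% of primes); PGL(2,5) (6T14) additionally contains elements of type 5+1, 4+1+1 (54 of its 120 elements, about 45% of primes); S_6 (6T16) additionally contains elements of type 5+1, 4+2, 4+1+1, 3+2+1, 3+1+1+1, 2+1+1+1+1 (499 of its 720 elements, about 69% of primes). None of the 79 primes tested shows any such pattern (for each of these groups the chance of that is below 10^-4), which rules them out. Hence G = D_6 (6T3), of order 12.

D_6 (also written D6)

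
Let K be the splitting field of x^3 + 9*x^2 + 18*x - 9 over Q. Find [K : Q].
The degree of the splitting field over Q equals the order of the Galois group, so first determine the group. The polynomial is an irreducible cubic over Q and its discriminant is 729 = 27^2, a perfect square. For an irreducible cubic, a square discriminant forces the Galois group to be A_3, the cyclic group of order 3. The Galois group C_3 (3T1) has order 3, so the splitting field has degree 3 over Q.

3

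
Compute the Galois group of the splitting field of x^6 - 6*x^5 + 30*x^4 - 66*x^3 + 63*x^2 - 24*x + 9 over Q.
PGL(2,5) (also written S5(6))

The polynomial f is an irreducible sextic over Q, so G = Gal(f/Q) is one of the 16 transitive subgroups 6T1, ..., 6T16 of S_6. The discriminant of f is -5217636731328, which is not a perfect square, so G is not contained in A_6. The transitive groups of degree 6 not contained in A_6 are: C_6 (6T1, order 6), S_3 (6T2, order 6), D_6 (6T3, order 12), C_3 x S_3 (6T5, order 18), A_4 x C_2 (6T6, order 24), S_4 (6T8, order 24), S_3 x S_3 (6T9, order 36), S_4 x C_2 (6T11, order 48), (S_3 x S_3) : C_2 (6T13, order 72), PGL(2,5) (6T14, order 120), S_6 (6T16, order 720). By Dedekind's theorem, for a prime p not dividing disc(f) the degrees of the irreducible factors of f mod p form the cycle type of an element of G. Factoring f modulo the 21 such primes p <= 89 (skipping 2, 3, 7, which divide the discriminant), each new pattern first appears at: mod 5: f = (x^6 + 4x^5 + 4x^3 + 3x^2 + x + 4), pattern 6; mod 11: f = (x + 2)(x^5 + 3x^4 + 2x^3 + 7x^2 + 5x + 10), pattern 5+1; mod 13: f = (x + 2)(x + 4)(x^4 + x^3 + 3x^2 + 12x + 6), pattern 4+1+1; mod 23: f = (x + 10)(x + 12)(x^2 + 3x + 16)(x^2 + 15x + 5), pattern 2+2+1+1; mod 43: f = (x^3 + 2x^2 + 24x + 7)(x^3 + 35x^2 + 22x + 32), pattern 3+3; mod 61: f = (x^2 + 3x + 30)(x^2 + 14x + 43)(x^2 + 38x + 1), pattern 2+2+2. No other pattern occurs in this range, so the set of observed cycle types is {6, 5+1, 4+1+1, 2+2+1+1, 3+3, 2+2+2}. The candidates containing elements of all these cycle types are PGL(2,5) (6T14) of order 120, S_6 (6T16) of order 720; the others are excluded. The observed types are precisely the cycle types that occur in PGL(2,5) (6T14) (apart from the identity). Each of the other remaining candidates has further cycle types, and by the Chebotarev density theorem the matching factorization patterns would occur for a proportion of primes equal to their share of the group: S_6 (6T16) additionally contains elements of type 4+2, 3+2+1, 3+1+1+1, 2+1+1+1+1 (265 of its 720 elements, about 37% of primes). None of the 21 primes tested shows any such pattern (for each of these groups the chance of that is below 10^-4), which rules them out. Hence G = PGL(2,5) (6T14), of order 120.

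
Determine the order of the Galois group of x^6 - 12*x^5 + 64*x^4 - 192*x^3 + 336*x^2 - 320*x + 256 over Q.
The degree of the splitting field over Q equals the order of the Galois group, so first determine the group. The polynomial f is an irreducible sextic over Q, so G = Gal(f/Q) is one of the 16 transitive subgroups 6T1, ..., 6T16 of S_6. The discriminant of f is -1849378557919232, which is not a perfect square, so G is not contained in A_6. The transitive groups of degree 6 not contained in A_6 are: C_6 (6T1, order 6), S_3 (6T2, order 6), D_6 (6T3, order 12), C_3 x S_3 (6T5, order 18), A_4 x C_2 (6T6, order 24), S_4 (6T8, order 24), S_3 x S_3 (6T9, order 36), S_4 x C_2 (6T11, order 48), (S_3 x S_3) : C_2 (6T13, order 72), PGL(2,5) (6T14, order 120), S_6 (6T16, order 720). By Dedekind's theorem, for a prime p not dividing disc(f) the degrees of the irreducible factors of f mod p form the cycle type of an element of G. Factoring f modulo the 29 such primes p <= 127 (skipping 2, 29, which divide the discriminant), each new pattern first appears at: mod 3: f = (x^3 + x^2 + 2)(x^3 + 2x^2 + 2x + 2), pattern 3+3; mod 5: f = (x^6 + 3x^5 + 4x^4 + 3x^3 + x^2 + 1), pattern 6; mod 7: f = (x + 4)(x + 6)(x^4 + 6x^3 + x^2 + 4x + 6), pattern 4+1+1; mod 17: f = (x + 5)(x + 8)(x^2 + 5)(x^2 + 9x + 4), pattern 2+2+1+1; mod 23: f = (x^2 + 16x + 20)(x^2 + 19x + 20)(x^2 + 22x + 8), pattern 2+2+2; mod 67: f = (x^2 + 63x + 60)(x^4 + 59x^3 + 39x^2 + 42x + 40), pattern 4+2; mod 127: f = (x + 5)(x + 45)(x + 78)(x + 118)(x^2 + 123x + 107), pattern 2+1+1+1+1. No other pattern occurs in this range, so the set of observed cycle types is {3+3, 6, 4+1+1, 2+2+1+1, 2+2+2, 4+2, 2+1+1+1+1}. The candidates containing elements of all these cycle types are S_4 x C_2 (6T11) of order 48, S_6 (6T16) of order 720; the others are excluded. The observed types are precisely the cycle types that occur in S_4 x C_2 (6T11) (apart from the identity). Each of the other remaining candidates has further cycle types, and by the Chebotarev density theorem the matching factorization patterns would occur for a proportion of primes equal to their share of the group: S_6 (6T16) additionally contains elements of type 5+1, 3+2+1, 3+1+1+1 (304 of its 720 elements, about 42% of primes). None of the 29 primes tested shows any such pattern (for each of these groups the chance of that is below 10^-4), which rules them out. Hence G = S_4 x C_2 (6T11), of order 48. The Galois group S_4 x C_2 (6T11) has order 48, so the splitting field has degree 48 over Q.

48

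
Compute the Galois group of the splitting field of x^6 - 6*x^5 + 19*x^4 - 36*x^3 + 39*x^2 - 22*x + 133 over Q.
S_4 x C_2 (order 48)

The polynomial f is an irreducible sextic over Q, so G = Gal(f/Q) is one of the 16 transitive subgroups 6T1, ..., 6T16 of S_6. The discriminant of f is -1849378557919232, which is not a perfect square, so G is not contained in A_6. The transitive groups of degree 6 not contained in A_6 are: C_6 (6T1, order 6), S_3 (6T2, order 6), D_6 (6T3, order 12), C_3 x S_3 (6T5, order 18), A_4 x C_2 (6T6, order 24), S_4 (6T8, order 24), S_3 x S_3 (6T9, order 36), S_4 x C_2 (6T11, order 48), (S_3 x S_3) : C_2 (6T13, order 72), PGL(2,5) (6T14, order 120), S_6 (6T16, order 720). By Dedekind's theorem, for a prime p not dividing disc(f) the degrees of the irreducible factors of f mod p form the cycle type of an element of G. Factoring f modulo the 29 such primes p <= 127 (skipping 2, 29, which divide the discriminant), each new pattern first appears at: mod 3: f = (x^3 + x^2 + 2x + 1)(x^3 + 2x^2 + 1), pattern 3+3; mod 5: f = (x^6 + 4x^5 + 4x^4 + 4x^3 + 4x^2 + 3x + 3), pattern 6; mod 7: f = (x)(x + 5)(x^4 + 3x^3 + 4x^2 + 4), pattern 4+1+1; mod 17: f = (x + 6)(x + 9)(x^2 + 2x + 6)(x^2 + 11x + 14), pattern 2+2+1+1; mod 23: f = (x^2 + x + 8)(x^2 + 18x + 14)(x^2 + 21x + 17), pattern 2+2+2; mod 67: f = (x^2 + 65x + 57)(x^4 + 63x^3 + 21x^2 + 33x + 47), pattern 4+2; mod 127: f = (x + 6)(x + 46)(x + 79)(x + 119)(x^2 + 125x + 104), pattern 2+1+1+1+1. No other pattern occurs in this range, so the set of observed cycle types is {3+3, 6, 4+1+1, 2+2+1+1, 2+2+2, 4+2, 2+1+1+1+1}. The candidates containing elements of all these cycle types are S_4 x C_2 (6T11) of order 48, S_6 (6T16) of order 720; the others are excluded. The observed types are precisely the cycle types that occur in S_4 x C_2 (6T11) (apart from the identity). Each of the other remaining candidates has further cycle types, and by the Chebotarev density theorem the matching factorization patterns would occur for a proportion of primes equal to their share of the group: S_6 (6T16) additionally contains elements of type 5+1, 3+2+1, 3+1+1+1 (304 of its 720 elements, about 42% of primes). None of the 29 primes tested shows any such pattern (for each of these groups the chance of that is below 10^-4), which rules them out. Hence G = S_4 x C_2 (6T11), of order 48.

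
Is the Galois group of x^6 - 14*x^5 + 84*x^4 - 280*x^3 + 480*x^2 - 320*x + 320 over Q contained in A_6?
Yes

The polynomial is irreducible of degree 6 over Q. Its discriminant is 564385546240000 = 23756800^2, a perfect square. A Galois group lies in the alternating group exactly when the discriminant is a square in Q, so the Galois group ((C_3 x C_3) : C_4) is contained in A_6.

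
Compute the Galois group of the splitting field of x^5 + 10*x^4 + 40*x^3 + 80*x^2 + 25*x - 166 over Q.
5T4: A_5

The polynomial f is an irreducible quintic over Q, so G = Gal(f/Q) is a transitive subgroup of S_5: one of C_5 (5T1, order 5), D_5 (5T2, order 10), F_20 (5T3, order 20), A_5 (5T4, order 60) or S_5 (5T5, order 120). The discriminant of f is 58564000000 = 242000^2, a perfect square, so G is contained in A_5. The transitive groups of degree 5 contained in A_5 are: C_5 (5T1, order 5), D_5 (5T2, order 10), A_5 (5T4, order 60). By Dedekind's theorem, for a prime p not dividing disc(f) the degrees of the irreducible factors of f mod p form the cycle type of an element of G. Factoring f modulo the 3 such primes p <= 13 (skipping 2, 5, 11, which divide the discriminant), each new pattern first appears at: mod 3: f = (x^5 + x^4 + x^3 + 2x^2 + x + 2), pattern 5; mod 13: f = (x + 7)(x + 9)(x^3 + 7x^2 + 8x + 5), pattern 3+1+1. No other pattern occurs in this range, so the set of observed cycle types is {5, 3+1+1}. Among the candidates above, the only group containing elements of all these cycle types is A_5 (5T4) — each of C_5 (5T1), D_5 (5T2) lacks at least one of them. Hence G = A_5 (5T4), of order 60.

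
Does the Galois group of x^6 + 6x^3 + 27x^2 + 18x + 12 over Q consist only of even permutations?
No

The polynomial is irreducible of degree 6 over Q. Its discriminant is -1160950579200, which is not a perfect square. A Galois group lies in the alternating group exactly when the discriminant is a square in Q, so the Galois group (S_3) is not contained in A_6.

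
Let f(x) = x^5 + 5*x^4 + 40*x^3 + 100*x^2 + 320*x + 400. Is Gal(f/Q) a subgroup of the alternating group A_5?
No

The polynomial is irreducible of degree 5 over Q. Its discriminant is 5374771200000, which is not a perfect square. A Galois group lies in the alternating group exactly when the discriminant is a square in Q, so the Galois group (F_20) is not contained in A_5.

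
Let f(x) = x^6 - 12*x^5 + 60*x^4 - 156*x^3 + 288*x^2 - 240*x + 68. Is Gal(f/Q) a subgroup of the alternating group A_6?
No

The polynomial is irreducible of degree 6 over Q. Its discriminant is -41622228172800, which is not a perfect square. A Galois group lies in the alternating group exactly when the discriminant is a square in Q, so the Galois group (D_6) is not contained in A_6.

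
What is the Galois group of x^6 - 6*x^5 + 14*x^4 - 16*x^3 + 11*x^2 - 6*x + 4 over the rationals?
S_4

The polynomial f is an irreducible sextic over Q, so G = Gal(f/Q) is one of the 16 transitive subgroups 6T1, ..., 6T16 of S_6. The discriminant of f is -5120000, which is not a perfect square, so G is not contained in A_6. The transitive groups of degree 6 not contained in A_6 are: C_6 (6T1, order 6), S_3 (6T2, order 6), D_6 (6T3, order 12), C_3 x S_3 (6T5, order 18), A_4 x C_2 (6T6, order 24), S_4 (6T8, order 24), S_3 x S_3 (6T9, order 36), S_4 x C_2 (6T11, order 48), (S_3 x S_3) : C_2 (6T13, order 72), PGL(2,5) (6T14, order 120), S_6 (6T16, order 720). By Dedekind's theorem, for a prime p not dividing disc(f) the degrees of the irreducible factors of f mod p form the cycle type of an element of G. Factoring f modulo the 22 such primes p <= 89 (skipping 2, 5, which divide the discriminant), each new pattern first appears at: mod 3: f = (x^3 + x^2 + x + 2)(x^3 + 2x^2 + 2x + 2), pattern 3+3; mod 7: f = (x^2 + 4x + 1)(x^2 + 5x + 3)(x^2 + 6x + 6), pattern 2+2+2; mod 13: f = (x + 3)(x + 8)(x^4 + 9x^3 + 8x^2 + 5x + 11), pattern 4+1+1; mod 43: f = (x + 11)(x + 30)(x^2 + 41x + 5)(x^2 + 41x + 11), pattern 2+2+1+1. No other pattern occurs in this range, so the set of observed cycle types is {3+3, 2+2+2, 4+1+1, 2+2+1+1}. The candidates containing elements of all these cycle types are S_4 (6T8) of order 24, S_4 x C_2 (6T11) of order 48, PGL(2,5) (6T14) of order 120, S_6 (6T16) of order 720; the others are excluded. The observed types are precisely the cycle types that occur in S_4 (6T8) (apart from the identity). Each of the other remaining candidates has further cycle types, and by the Chebotarev density theorem the matching factorization patterns would occur for a proportion of primes equal to their share of the group: S_4 x C_2 (6T11) additionally contains elements of type 6, 4+2, 2+1+1+1+1 (17 of its 48 elements, about 35% of primes); PGL(2,5) (6T14) additionally contains elements of type 6, 5+1 (44 of its 120 elements, about 37% of primes); S_6 (6T16) additionally contains elements of type 6, 5+1, 4+2, 3+2+1, 3+1+1+1, 2+1+1+1+1 (529 of its 720 elements, about 73% of primes). None of the 22 primes tested shows any such pattern (for each of these groups the chance of that is below 10^-4), which rules them out. Hence G = S_4 (6T8), of order 24.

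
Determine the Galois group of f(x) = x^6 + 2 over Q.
D_6 (also written D6)

The polynomial f is an irreducible sextic over Q, so G = Gal(f/Q) is one of the 16 transitive subgroups 6T1, ..., 6T16 of S_6. The discriminant of f is -1492992, which is not a perfect square, so G is not contained in A_6. The transitive groups of degree 6 not contained in A_6 are: C_6 (6T1, order 6), S_3 (6T2, order 6), D_6 (6T3, order 12), C_3 x S_3 (6T5, order 18), A_4 x C_2 (6T6, order 24), S_4 (6T8, order 24), S_3 x S_3 (6T9, order 36), S_4 x C_2 (6T11, order 48), (S_3 x S_3) : C_2 (6T13, order 72), PGL(2,5) (6T14, order 120), S_6 (6T16, order 720). By Dedekind's theorem, for a prime p not dividing disc(f) the degrees of the irreducible factors of f mod p form the cycle type of an element of G. Factoring f modulo the 79 such primes p <= 419 (skipping 2, 3, which divide the discriminant), each new pattern first appears at: mod 5: f = (x^2 + 3)(x^2 + 2x + 3)(x^2 + 3x + 3), pattern 2+2+2; mod 7: f = (x^6 + 2), pattern 6; mod 11: f = (x + 2)(x + 9)(x^2 + 2x + 4)(x^2 + 9x + 4), pattern 2+2+1+1; mod 19: f = (x^3 + 6)(x^3 + 13), pattern 3+3; mod 43: f = (x + 3)(x + 18)(x + 21)(x + 22)(x + 25)(x + 40), pattern 1+1+1+1+1+1. No other pattern occurs in this range, so the set of observed cycle types is {2+2+2, 6, 2+2+1+1, 3+3, 1+1+1+1+1+1}. The candidates containing elements of all these cycle types are D_6 (6T3) of order 12, A_4 x C_2 (6T6) of order 24, S_3 x S_3 (6T9) of order 36, S_4 x C_2 (6T11) of order 48, (S_3 x S_3) : C_2 (6T13) of order 72, PGL(2,5) (6T14) of order 120, S_6 (6T16) of order 720; the others are excluded. The observed types are precisely the cycle types that occur in D_6 (6T3). Each of the other remaining candidates has further cycle types, and by the Chebotarev density theorem the matching factorization patterns would occur for a proportion of primes equal to their share of the group: A_4 x C_2 (6T6) additionally contains elements of type 2+1+1+1+1 (3 of its 24 elements, about 12% of primes); S_3 x S_3 (6T9) additionally contains elements of type 3+1+1+1 (4 of its 36 elements, about 11% of primes); S_4 x C_2 (6T11) additionally contains elements of type 4+2, 4+1+1, 2+1+1+1+1 (15 of its 48 elements, about 31% of primes); (S_3 x S_3) : C_2 (6T13) additionally contains elements of type 4+2, 3+2+1, 3+1+1+1, 2+1+1+1+1 (40 of its 72 elements, about 56% of primes); PGL(2,5) (6T14) additionally contains elements of type 5+1, 4+1+1 (54 of its 120 elements, about 45% of primes); S_6 (6T16) additionally contains elements of type 5+1, 4+2, 4+1+1, 3+2+1, 3+1+1+1, 2+1+1+1+1 (499 of its 720 elements, about 69% of primes). None of the 79 primes tested shows any such pattern (for each of these groups the chance of that is below 10^-4), which rules them out. Hence G = D_6 (6T3), of order 12.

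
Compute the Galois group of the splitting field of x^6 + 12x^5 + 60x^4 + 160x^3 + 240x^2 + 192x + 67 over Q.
6T2: S_3

The polynomial f is an irreducible sextic over Q, so G = Gal(f/Q) is one of the 16 transitive subgroups 6T1, ..., 6T16 of S_6. The discriminant of f is -11337408, which is not a perfect square, so G is not contained in A_6. The transitive groups of degree 6 not contained in A_6 are: C_6 (6T1, order 6), S_3 (6T2, order 6), D_6 (6T3, order 12), C_3 x S_3 (6T5, order 18), A_4 x C_2 (6T6, order 24), S_4 (6T8, order 24), S_3 x S_3 (6T9, order 36), S_4 x C_2 (6T11, order 48), (S_3 x S_3) : C_2 (6T13, order 72), PGL(2,5) (6T14, order 120), S_6 (6T16, order 720). By Dedekind's theorem, for a prime p not dividing disc(f) the degrees of the irreducible factors of f mod p form the cycle type of an element of G. Factoring f modulo the 23 such primes p <= 97 (skipping 2, 3, which divide the discriminant), each new pattern first appears at: mod 5: f = (x^2 + 3)(x^2 + 3x + 4)(x^2 + 4x + 1), pattern 2+2+2; mod 7: f = (x^3 + 6x^2 + 5x + 3)(x^3 + 6x^2 + 5x + 6), pattern 3+3; mod 61: f = (x + 5)(x + 21)(x + 24)(x + 41)(x + 44)(x + 60), pattern 1+1+1+1+1+1. No other pattern occurs in this range, so the set of observed cycle types is {2+2+2, 3+3, 1+1+1+1+1+1}. The candidates containing elements of all these cycle types are C_6 (6T1) of order 6, S_3 (6T2) of order 6, D_6 (6T3) of order 12, C_3 x S_3 (6T5) of order 18, A_4 x C_2 (6T6) of order 24, S_4 (6T8) of order 24, S_3 x S_3 (6T9) of order 36, S_4 x C_2 (6T11) of order 48, (S_3 x S_3) : C_2 (6T13) of order 72, PGL(2,5) (6T14) of order 120, S_6 (6T16) of order 720; the others are excluded. The observed types are precisely the cycle types that occur in S_3 (6T2). Each of the other remaining candidates has further cycle types, and by the Chebotarev density theorem the matching factorization patterns would occur for a proportion of primes equal to their share of the group: C_6 (6T1) additionally contains elements of type 6 (2 of its 6 elements, about 33% of primes); D_6 (6T3) additionally contains elements of type 6, 2+2+1+1 (5 of its 12 elements, about 42% of primes); C_3 x S_3 (6T5) additionally contains elements of type 6, 3+1+1+1 (10 of its 18 elements, about 56% of primes); A_4 x C_2 (6T6) additionally contains elements of type 6, 2+2+1+1, 2+1+1+1+1 (14 of its 24 elements, about 58% of primes); S_4 (6T8) additionally contains elements of type 4+1+1, 2+2+1+1 (9 of its 24 elements, about 38% of primes); S_3 x S_3 (6T9) additionally contains elements of type 6, 3+1+1+1, 2+2+1+1 (25 of its 36 elements, about 69% of primes); S_4 x C_2 (6T11) additionally contains elements of type 6, 4+2, 4+1+1, 2+2+1+1, 2+1+1+1+1 (32 of its 48 elements, about 67% of primes); (S_3 x S_3) : C_2 (6T13) additionally contains elements of type 6, 4+2, 3+2+1, 3+1+1+1, 2+2+1+1, 2+1+1+1+1 (61 of its 72 elements, about 85% of primes); PGL(2,5) (6T14) additionally contains elements of type 6, 5+1, 4+1+1, 2+2+1+1 (89 of its 120 elements, about 74% of primes); S_6 (6T16) additionally contains elements of type 6, 5+1, 4+2, 4+1+1, 3+2+1, 3+1+1+1, 2+2+1+1, 2+1+1+1+1 (664 of its 720 elements, about 92% of primes). None of the 23 primes tested shows any such pattern (for each of these groups the chance of that is below 10^-4), which rules them out. Hence G = S_3 (6T2), of order 6.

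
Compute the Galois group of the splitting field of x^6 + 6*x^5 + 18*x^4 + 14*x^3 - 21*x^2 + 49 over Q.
The polynomial f is an irreducible sextic over Q, so G = Gal(f/Q) is one of the 16 transitive subgroups 6T1, ..., 6T16 of S_6. The discriminant of f is -28010528989632, which is not a perfect square, so G is not contained in A_6. The transitive groups of degree 6 not contained in A_6 are: C_6 (6T1, order 6), S_3 (6T2, order 6), D_6 (6T3, order 12), C_3 x S_3 (6T5, order 18), A_4 x C_2 (6T6, order 24), S_4 (6T8, order 24), S_3 x S_3 (6T9, order 36), S_4 x C_2 (6T11, order 48), (S_3 x S_3) : C_2 (6T13, order 72), PGL(2,5) (6T14, order 120), S_6 (6T16, order 720). By Dedekind's theorem, for a prime p not dividing disc(f) the degrees of the irreducible factors of f mod p form the cycle type of an element of G. Factoring f modulo the 21 such primes p <= 89 (skipping 2, 3, 7, which divide the discriminant), each new pattern first appears at: mod 5: f = (x^6 + x^5 + 3x^4 + 4x^3 + 4x^2 + 4), pattern 6; mod 11: f = (x + 8)(x^5 + 9x^4 + x^3 + 6x^2 + 8x + 2), pattern 5+1; mod 13: f = (x + 2)(x + 9)(x^4 + 8x^3 + 3x^2 + 6x + 2), pattern 4+1+1; mod 23: f = (x + 8)(x + 21)(x^2 + 3x + 11)(x^2 + 20x + 9), pattern 2+2+1+1; mod 43: f = (x^3 + 3x^2 + 3x + 13)(x^3 + 3x^2 + 6x + 17), pattern 3+3; mod 61: f = (x^2 + 15x + 31)(x^2 + 17x + 36)(x^2 + 35x + 40), pattern 2+2+2. No other pattern occurs in this range, so the set of observed cycle types is {6, 5+1, 4+1+1, 2+2+1+1, 3+3, 2+2+2}. The candidates containing elements of all these cycle types are PGL(2,5) (6T14) of order 120, S_6 (6T16) of order 720; the others are excluded. The observed types are precisely the cycle types that occur in PGL(2,5) (6T14) (apart from the identity). Each of the other remaining candidates has further cycle types, and by the Chebotarev density theorem the matching factorization patterns would occur for a proportion of primes equal to their share of the group: S_6 (6T16) additionally contains elements of type 4+2, 3+2+1, 3+1+1+1, 2+1+1+1+1 (265 of its 720 elements, about 37% of primes). None of the 21 primes tested shows any such pattern (for each of these groups the chance of that is below 10^-4), which rules them out. Hence G = PGL(2,5) (6T14), of order 120.

PGL(2,5) (order 120)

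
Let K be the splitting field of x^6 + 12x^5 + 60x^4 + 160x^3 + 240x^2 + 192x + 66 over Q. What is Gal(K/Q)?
6T3: D_6

The polynomial f is an irreducible sextic over Q, so G = Gal(f/Q) is one of the 16 transitive subgroups 6T1, ..., 6T16 of S_6. The discriminant of f is -1492992, which is not a perfect square, so G is not contained in A_6. The transitive groups of degree 6 not contained in A_6 are: C_6 (6T1, order 6), S_3 (6T2, order 6), D_6 (6T3, order 12), C_3 x S_3 (6T5, order 18), A_4 x C_2 (6T6, order 24), S_4 (6T8, order 24), S_3 x S_3 (6T9, order 36), S_4 x C_2 (6T11, order 48), (S_3 x S_3) : C_2 (6T13, order 72), PGL(2,5) (6T14, order 120), S_6 (6T16, order 720). By Dedekind's theorem, for a prime p not dividing disc(f) the degrees of the irreducible factors of f mod p form the cycle type of an element of G. Factoring f modulo the 79 such primes p <= 419 (skipping 2, 3, which divide the discriminant), each new pattern first appears at: mod 5: f = (x^2 + x + 1)(x^2 + 2x + 3)(x^2 + 4x + 2), pattern 2+2+2; mod 7: f = (x^6 + 5x^5 + 4x^4 + 6x^3 + 2x^2 + 3x + 3), pattern 6; mod 11: f = (x)(x + 4)(x^2 + 2x + 4)(x^2 + 6x + 1), pattern 2+2+1+1; mod 19: f = (x^3 + 6x^2 + 12x + 2)(x^3 + 6x^2 + 12x + 14), pattern 3+3; mod 43: f = (x + 5)(x + 20)(x + 23)(x + 24)(x + 27)(x + 42), pattern 1+1+1+1+1+1. No other pattern occurs in this range, so the set of observed cycle types is {2+2+2, 6, 2+2+1+1, 3+3, 1+1+1+1+1+1}. The candidates containing elements of all these cycle types are D_6 (6T3) of order 12, A_4 x C_2 (6T6) of order 24, S_3 x S_3 (6T9) of order 36, S_4 x C_2 (6T11) of order 48, (S_3 x S_3) : C_2 (6T13) of order 72, PGL(2,5) (6T14) of order 120, S_6 (6T16) of order 720; the others are excluded. The observed types are precisely the cycle types that occur in D_6 (6T3). Each of the other remaining candidates has further cycle types, and by the Chebotarev density theorem the matching factorization patterns would occur for a proportion of primes equal to their share of the group: A_4 x C_2 (6T6) additionally contains elements of type 2+1+1+1+1 (3 of its 24 elements, about 12% of primes); S_3 x S_3 (6T9) additionally contains elements of type 3+1+1+1 (4 of its 36 elements, about 11% of primes); S_4 x C_2 (6T11) additionally contains elements of type 4+2, 4+1+1, 2+1+1+1+1 (15 of its 48 elements, about 31% of primes); (S_3 x S_3) : C_2 (6T13) additionally contains elements of type 4+2, 3+2+1, 3+1+1+1, 2+1+1+1+1 (40 of its 72 elements, about 56% of primes); PGL(2,5) (6T14) additionally contains elements of type 5+1, 4+1+1 (54 of its 120 elements, about 45% of primes); S_6 (6T16) additionally contains elements of type 5+1, 4+2, 4+1+1, 3+2+1, 3+1+1+1, 2+1+1+1+1 (499 of its 720 elements, about 69% of primes). None of the 79 primes tested shows any such pattern (for each of these groups the chance of that is below 10^-4), which rules them out. Hence G = D_6 (6T3), of order 12.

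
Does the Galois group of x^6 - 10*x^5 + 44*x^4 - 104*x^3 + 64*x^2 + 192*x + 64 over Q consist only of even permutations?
The polynomial is irreducible of degree 6 over Q. Its discriminant is 564385546240000 = 23756800^2, a perfect square. A Galois group lies in the alternating group exactly when the discriminant is a square in Q, so the Galois group ((C_3 x C_3) : C_4) is contained in A_6.

Yes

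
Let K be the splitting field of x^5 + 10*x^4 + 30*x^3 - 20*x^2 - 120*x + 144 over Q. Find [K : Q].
10

The degree of the splitting field over Q equals the order of the Galois group, so first determine the group. The polynomial f is an irreducible quintic over Q, so G = Gal(f/Q) is a transitive subgroup of S_5: one of C_5 (5T1, order 5), D_5 (5T2, order 10), F_20 (5T3, order 20), A_5 (5T4, order 60) or S_5 (5T5, order 120). The discriminant of f is 1327104000000 = 1152000^2, a perfect square, so G is contained in A_5. The transitive groups of degree 5 contained in A_5 are: C_5 (5T1, order 5), D_5 (5T2, order 10), A_5 (5T4, order 60). By Dedekind's theorem, for a prime p not dividing disc(f) the degrees of the irreducible factors of f mod p form the cycle type of an element of G. Factoring f modulo the 23 such primes p <= 101 (skipping 2, 3, 5, which divide the discriminant), each new pattern first appears at: mod 7: f = (x^5 + 3x^4 + 2x^3 + x^2 + 6x + 4), pattern 5; mod 17: f = (x + 8)(x^2 + 5x + 7)(x^2 + 14x + 5), pattern 2+2+1. No other pattern occurs in this range, so the set of observed cycle types is {5, 2+2+1}. The candidates containing elements of all these cycle types are D_5 (5T2) of order 10, A_5 (5T4) of order 60; the others are excluded. The observed types are precisely the cycle types that occur in D_5 (5T2) (apart from the identity). Each of the other remaining candidates has further cycle types, and by the Chebotarev density theorem the matching factorization patterns would occur for a proportion of primes equal to their share of the group: A_5 (5T4) additionally contains elements of type 3+1+1 (20 of its 60 elements, about 33% of primes). None of the 23 primes tested shows any such pattern (for each of these groups the chance of that is below 10^-4), which rules them out. Hence G = D_5 (5T2), of order 10. The Galois group D_5 (5T2) has order 10, so the splitting field has degree 10 over Q.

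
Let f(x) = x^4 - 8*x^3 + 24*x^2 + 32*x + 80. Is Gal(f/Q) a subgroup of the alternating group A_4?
The polynomial is irreducible of degree 4 over Q. Its discriminant is 1358954496 = 36864^2, a perfect square. A Galois group lies in the alternating group exactly when the discriminant is a square in Q, so the Galois group (A_4) is contained in A_4.

Yes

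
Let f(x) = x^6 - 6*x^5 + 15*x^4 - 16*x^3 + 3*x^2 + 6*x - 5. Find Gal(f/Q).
The polynomial f is an irreducible sextic over Q, so G = Gal(f/Q) is one of the 16 transitive subgroups 6T1, ..., 6T16 of S_6. The discriminant of f is 40310784, which is not a perfect square, so G is not contained in A_6. The transitive groups of degree 6 not contained in A_6 are: C_6 (6T1, order 6), S_3 (6T2, order 6), D_6 (6T3, order 12), C_3 x S_3 (6T5, order 18), A_4 x C_2 (6T6, order 24), S_4 (6T8, order 24), S_3 x S_3 (6T9, order 36), S_4 x C_2 (6T11, order 48), (S_3 x S_3) : C_2 (6T13, order 72), PGL(2,5) (6T14, order 120), S_6 (6T16, order 720). By Dedekind's theorem, for a prime p not dividing disc(f) the degrees of the irreducible factors of f mod p form the cycle type of an element of G. Factoring f modulo the 14 such primes p <= 53 (skipping 2, 3, which divide the discriminant), each new pattern first appears at: mod 5: f = (x)(x + 1)(x^2 + x + 2)(x^2 + 2x + 3), pattern 2+2+1+1; mod 7: f = (x^6 + x^5 + x^4 + 5x^3 + 3x^2 + 6x + 2), pattern 6; mod 19: f = (x + 3)(x + 5)(x + 8)(x^3 + 16x^2 + 3x + 15), pattern 3+1+1+1; mod 31: f = (x^2 + 10)(x^2 + 8x + 18)(x^2 + 17x + 6), pattern 2+2+2; mod 43: f = (x^3 + 40x^2 + 3x + 8)(x^3 + 40x^2 + 3x + 37), pattern 3+3. No other pattern occurs in this range, so the set of observed cycle types is {2+2+1+1, 6, 3+1+1+1, 2+2+2, 3+3}. The candidates containing elements of all these cycle types are S_3 x S_3 (6T9) of order 36, (S_3 x S_3) : C_2 (6T13) of order 72, S_6 (6T16) of order 720; the others are excluded. The observed types are precisely the cycle types that occur in S_3 x S_3 (6T9) (apart from the identity). Each of the other remaining candidates has further cycle types, and by the Chebotarev density theorem the matching factorization patterns would occur for a proportion of primes equal to their share of the group: (S_3 x S_3) : C_2 (6T13) additionally contains elements of type 4+2, 3+2+1, 2+1+1+1+1 (36 of its 72 elements, about 50% of primes); S_6 (6T16) additionally contains elements of type 5+1, 4+2, 4+1+1, 3+2+1, 2+1+1+1+1 (459 of its 720 elements, about 64% of primes). None of the 14 primes tested shows any such pattern (for each of these groups the chance of that is below 10^-4), which rules them out. Hence G = S_3 x S_3 (6T9), of order 36.

S_3 x S_3, the direct product S_3 x S_3 in its degree-6 action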